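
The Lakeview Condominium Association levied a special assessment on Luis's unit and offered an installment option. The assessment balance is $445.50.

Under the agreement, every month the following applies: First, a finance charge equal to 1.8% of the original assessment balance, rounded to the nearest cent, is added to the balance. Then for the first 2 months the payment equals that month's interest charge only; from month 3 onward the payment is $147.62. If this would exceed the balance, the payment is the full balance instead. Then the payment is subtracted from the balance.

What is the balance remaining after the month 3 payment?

$305.90

# | Opening | Interest | Payment | End bal
1 | $445.50 | $8.02 | $8.02 | $445.50
2 | $445.50 | $8.02 | $8.02 | $445.50
3 | $445.50 | $8.02 | $147.62 | $305.90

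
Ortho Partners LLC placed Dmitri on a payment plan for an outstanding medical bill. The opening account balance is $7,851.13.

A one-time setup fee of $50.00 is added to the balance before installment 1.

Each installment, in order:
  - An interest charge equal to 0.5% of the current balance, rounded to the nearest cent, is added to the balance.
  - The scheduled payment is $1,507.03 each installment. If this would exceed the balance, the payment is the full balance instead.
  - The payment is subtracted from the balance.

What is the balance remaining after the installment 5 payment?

Installment 1: opening $7,901.13; interest $39.51 → $7,940.64; payment $1,507.03; balance $6,433.61
Installment 2: opening $6,433.61; interest $32.17 → $6,465.78; payment $1,507.03; balance $4,958.75
Installment 3: opening $4,958.75; interest $24.79 → $4,983.54; payment $1,507.03; balance $3,476.51
Installment 4: opening $3,476.51; interest $17.38 → $3,493.89; payment $1,507.03; balance $1,986.86
Installment 5: opening $1,986.86; interest $9.93 → $1,996.79; payment $1,507.03; balance $489.76

$489.76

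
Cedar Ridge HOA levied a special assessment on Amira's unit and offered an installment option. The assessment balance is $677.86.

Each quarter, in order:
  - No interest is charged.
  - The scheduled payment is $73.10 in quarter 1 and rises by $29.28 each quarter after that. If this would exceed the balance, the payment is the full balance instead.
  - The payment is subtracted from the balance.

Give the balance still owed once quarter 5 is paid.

$19.56

# | Opening | Payment | End bal
1 | $677.86 | $73.10 | $604.76
2 | $604.76 | $102.38 | $502.38
3 | $502.38 | $131.66 | $370.72
4 | $370.72 | $160.94 | $209.78
5 | $209.78 | $190.22 | $19.56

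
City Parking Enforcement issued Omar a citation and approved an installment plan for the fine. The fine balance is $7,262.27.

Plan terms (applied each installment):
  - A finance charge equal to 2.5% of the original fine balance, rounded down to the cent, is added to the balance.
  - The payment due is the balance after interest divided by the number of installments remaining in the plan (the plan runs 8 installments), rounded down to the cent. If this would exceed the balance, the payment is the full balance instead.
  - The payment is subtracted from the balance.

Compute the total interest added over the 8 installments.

Installment 1: $7,262.27 +$181.55 interest = $7,443.82; pay $930.47 → $6,513.35
Installment 2: $6,513.35 +$181.55 interest = $6,694.90; pay $956.41 → $5,738.49
Installment 3: $5,738.49 +$181.55 interest = $5,920.04; pay $986.67 → $4,933.37
Installment 4: $4,933.37 +$181.55 interest = $5,114.92; pay $1,022.98 → $4,091.94
Installment 5: $4,091.94 +$181.55 interest = $4,273.49; pay $1,068.37 → $3,205.12
Installment 6: $3,205.12 +$181.55 interest = $3,386.67; pay $1,128.89 → $2,257.78
Installment 7: $2,257.78 +$181.55 interest = $2,439.33; pay $1,219.66 → $1,219.67
Installment 8: $1,219.67 +$181.55 interest = $1,401.22; pay $1,401.22 → $0.00
Total interest: $181.55 + $181.55 + $181.55 + $181.55 + $181.55 + $181.55 + $181.55 + $181.55 = $1,452.40

$1,452.40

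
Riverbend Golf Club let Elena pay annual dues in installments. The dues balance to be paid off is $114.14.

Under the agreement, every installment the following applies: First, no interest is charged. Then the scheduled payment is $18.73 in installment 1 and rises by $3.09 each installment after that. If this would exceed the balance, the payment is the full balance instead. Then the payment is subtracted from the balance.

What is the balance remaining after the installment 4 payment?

Installment 1: opening $114.14; payment $18.73; balance $95.41
Installment 2: opening $95.41; payment $21.82; balance $73.59
Installment 3: opening $73.59; payment $24.91; balance $48.68
Installment 4: opening $48.68; payment $28.00; balance $20.68

$20.68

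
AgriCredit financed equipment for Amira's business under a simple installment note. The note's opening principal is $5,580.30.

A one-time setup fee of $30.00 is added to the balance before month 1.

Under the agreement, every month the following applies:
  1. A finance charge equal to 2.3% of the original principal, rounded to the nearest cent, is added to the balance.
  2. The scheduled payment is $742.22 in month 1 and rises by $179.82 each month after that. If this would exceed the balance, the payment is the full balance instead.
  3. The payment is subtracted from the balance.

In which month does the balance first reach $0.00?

Month 1: opening $5,610.30; interest $128.35 → $5,738.65; payment $742.22; balance $4,996.43
Month 2: opening $4,996.43; interest $128.35 → $5,124.78; payment $922.04; balance $4,202.74
Month 3: opening $4,202.74; interest $128.35 → $4,331.09; payment $1,101.86; balance $3,229.23
Month 4: opening $3,229.23; interest $128.35 → $3,357.58; payment $1,281.68; balance $2,075.90
Month 5: opening $2,075.90; interest $128.35 → $2,204.25; payment $1,461.50; balance $742.75
Month 6: opening $742.75; interest $128.35 → $871.10; payment $871.10; balance $0.00
Balance reaches $0.00 in month 6.

6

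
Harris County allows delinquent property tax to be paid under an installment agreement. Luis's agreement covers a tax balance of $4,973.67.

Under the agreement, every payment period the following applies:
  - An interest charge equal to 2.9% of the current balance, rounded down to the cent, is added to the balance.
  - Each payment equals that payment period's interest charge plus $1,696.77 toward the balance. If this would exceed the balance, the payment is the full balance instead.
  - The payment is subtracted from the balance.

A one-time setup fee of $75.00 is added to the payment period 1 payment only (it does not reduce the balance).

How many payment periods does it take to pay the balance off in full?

3

# | Opening | Interest | Payment | Fee | End bal
1 | $4,973.67 | $144.23 | $1,841.00 | $75.00 | $3,276.90
2 | $3,276.90 | $95.03 | $1,791.80 | — | $1,580.13
3 | $1,580.13 | $45.82 | $1,625.95 | — | $0.00
Balance reaches $0.00 in payment period 3.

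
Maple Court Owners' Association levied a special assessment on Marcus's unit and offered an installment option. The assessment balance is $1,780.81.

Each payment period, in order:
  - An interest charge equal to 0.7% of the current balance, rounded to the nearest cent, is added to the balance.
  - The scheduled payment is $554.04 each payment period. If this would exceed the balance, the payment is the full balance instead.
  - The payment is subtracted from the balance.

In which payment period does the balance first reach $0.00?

Payment period 1: $1,780.81 +$12.47 interest = $1,793.28; pay $554.04 → $1,239.24
Payment period 2: $1,239.24 +$8.67 interest = $1,247.91; pay $554.04 → $693.87
Payment period 3: $693.87 +$4.86 interest = $698.73; pay $554.04 → $144.69
Payment period 4: $144.69 +$1.01 interest = $145.70; pay $145.70 → $0.00
Balance reaches $0.00 in payment period 4.

4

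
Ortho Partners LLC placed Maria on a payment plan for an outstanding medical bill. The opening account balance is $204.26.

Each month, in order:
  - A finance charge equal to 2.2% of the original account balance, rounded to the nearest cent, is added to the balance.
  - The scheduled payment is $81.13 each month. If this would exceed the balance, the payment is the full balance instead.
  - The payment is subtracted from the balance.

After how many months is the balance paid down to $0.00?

3

# | Opening | Interest | Payment | End bal
1 | $204.26 | $4.49 | $81.13 | $127.62
2 | $127.62 | $4.49 | $81.13 | $50.98
3 | $50.98 | $4.49 | $55.47 | $0.00
Balance reaches $0.00 in month 3.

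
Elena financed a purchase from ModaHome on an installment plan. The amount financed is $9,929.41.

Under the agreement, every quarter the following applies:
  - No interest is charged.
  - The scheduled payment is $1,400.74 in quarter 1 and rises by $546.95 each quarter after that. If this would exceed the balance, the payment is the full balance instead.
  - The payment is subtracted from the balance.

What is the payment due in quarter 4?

# | Opening | Payment | End bal
1 | $9,929.41 | $1,400.74 | $8,528.67
2 | $8,528.67 | $1,947.69 | $6,580.98
3 | $6,580.98 | $2,494.64 | $4,086.34
4 | $4,086.34 | $3,041.59 | $1,044.75

$3,041.59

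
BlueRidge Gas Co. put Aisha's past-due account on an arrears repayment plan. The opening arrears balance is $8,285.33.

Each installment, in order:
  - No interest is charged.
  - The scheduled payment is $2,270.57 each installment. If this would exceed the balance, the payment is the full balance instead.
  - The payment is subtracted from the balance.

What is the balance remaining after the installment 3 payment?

$1,473.62

# | Opening | Payment | End bal
1 | $8,285.33 | $2,270.57 | $6,014.76
2 | $6,014.76 | $2,270.57 | $3,744.19
3 | $3,744.19 | $2,270.57 | $1,473.62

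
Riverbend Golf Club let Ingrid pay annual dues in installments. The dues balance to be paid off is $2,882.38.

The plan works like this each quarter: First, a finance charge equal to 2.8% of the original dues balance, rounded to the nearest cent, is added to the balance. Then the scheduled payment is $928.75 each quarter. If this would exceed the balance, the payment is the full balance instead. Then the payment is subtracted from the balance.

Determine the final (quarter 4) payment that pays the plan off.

Quarter 1: $2,882.38 +$80.71 interest = $2,963.09; pay $928.75 → $2,034.34
Quarter 2: $2,034.34 +$80.71 interest = $2,115.05; pay $928.75 → $1,186.30
Quarter 3: $1,186.30 +$80.71 interest = $1,267.01; pay $928.75 → $338.26
Quarter 4: $338.26 +$80.71 interest = $418.97; pay $418.97 → $0.00

$418.97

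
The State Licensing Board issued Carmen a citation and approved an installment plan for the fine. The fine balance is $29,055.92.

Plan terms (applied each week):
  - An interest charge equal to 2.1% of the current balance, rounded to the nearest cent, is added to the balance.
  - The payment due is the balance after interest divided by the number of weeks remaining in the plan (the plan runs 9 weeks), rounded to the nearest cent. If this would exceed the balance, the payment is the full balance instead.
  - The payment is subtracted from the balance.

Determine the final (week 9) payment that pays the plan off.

Week 1: $29,055.92 +$610.17 interest = $29,666.09; pay $3,296.23 → $26,369.86
Week 2: $26,369.86 +$553.77 interest = $26,923.63; pay $3,365.45 → $23,558.18
Week 3: $23,558.18 +$494.72 interest = $24,052.90; pay $3,436.13 → $20,616.77
Week 4: $20,616.77 +$432.95 interest = $21,049.72; pay $3,508.29 → $17,541.43
Week 5: $17,541.43 +$368.37 interest = $17,909.80; pay $3,581.96 → $14,327.84
Week 6: $14,327.84 +$300.88 interest = $14,628.72; pay $3,657.18 → $10,971.54
Week 7: $10,971.54 +$230.40 interest = $11,201.94; pay $3,733.98 → $7,467.96
Week 8: $7,467.96 +$156.83 interest = $7,624.79; pay $3,812.40 → $3,812.39
Week 9: $3,812.39 +$80.06 interest = $3,892.45; pay $3,892.45 → $0.00

$3,892.45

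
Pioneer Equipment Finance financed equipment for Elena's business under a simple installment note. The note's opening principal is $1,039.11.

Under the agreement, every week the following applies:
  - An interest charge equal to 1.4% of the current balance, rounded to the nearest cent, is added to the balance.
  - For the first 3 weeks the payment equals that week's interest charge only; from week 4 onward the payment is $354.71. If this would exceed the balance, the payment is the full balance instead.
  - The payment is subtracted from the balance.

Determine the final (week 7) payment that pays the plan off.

Week 1: opening $1,039.11; interest $14.55 → $1,053.66; payment $14.55; balance $1,039.11
Week 2: opening $1,039.11; interest $14.55 → $1,053.66; payment $14.55; balance $1,039.11
Week 3: opening $1,039.11; interest $14.55 → $1,053.66; payment $14.55; balance $1,039.11
Week 4: opening $1,039.11; interest $14.55 → $1,053.66; payment $354.71; balance $698.95
Week 5: opening $698.95; interest $9.79 → $708.74; payment $354.71; balance $354.03
Week 6: opening $354.03; interest $4.96 → $358.99; payment $354.71; balance $4.28
Week 7: opening $4.28; interest $0.06 → $4.34; payment $4.34; balance $0.00

$4.34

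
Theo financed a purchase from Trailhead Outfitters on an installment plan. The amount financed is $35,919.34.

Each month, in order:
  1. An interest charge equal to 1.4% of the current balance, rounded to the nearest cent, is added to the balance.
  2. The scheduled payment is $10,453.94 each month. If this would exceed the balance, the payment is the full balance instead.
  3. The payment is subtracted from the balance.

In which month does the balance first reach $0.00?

4

Month 1: $35,919.34 +$502.87 interest = $36,422.21; pay $10,453.94 → $25,968.27
Month 2: $25,968.27 +$363.56 interest = $26,331.83; pay $10,453.94 → $15,877.89
Month 3: $15,877.89 +$222.29 interest = $16,100.18; pay $10,453.94 → $5,646.24
Month 4: $5,646.24 +$79.05 interest = $5,725.29; pay $5,725.29 → $0.00
Balance reaches $0.00 in month 4.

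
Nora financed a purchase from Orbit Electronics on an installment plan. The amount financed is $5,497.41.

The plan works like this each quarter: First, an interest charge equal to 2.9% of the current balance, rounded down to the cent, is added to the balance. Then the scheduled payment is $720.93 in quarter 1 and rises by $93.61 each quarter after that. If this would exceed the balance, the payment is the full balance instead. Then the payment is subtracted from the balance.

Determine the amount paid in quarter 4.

Quarter 1: opening $5,497.41; interest $159.42 → $5,656.83; payment $720.93; balance $4,935.90
Quarter 2: opening $4,935.90; interest $143.14 → $5,079.04; payment $814.54; balance $4,264.50
Quarter 3: opening $4,264.50; interest $123.67 → $4,388.17; payment $908.15; balance $3,480.02
Quarter 4: opening $3,480.02; interest $100.92 → $3,580.94; payment $1,001.76; balance $2,579.18

$1,001.76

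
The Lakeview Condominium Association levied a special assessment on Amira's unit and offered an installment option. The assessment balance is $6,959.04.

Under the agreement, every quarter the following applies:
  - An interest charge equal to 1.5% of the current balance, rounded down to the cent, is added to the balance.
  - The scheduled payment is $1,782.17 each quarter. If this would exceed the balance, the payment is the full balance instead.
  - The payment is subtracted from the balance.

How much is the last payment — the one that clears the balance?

$96.79

Quarter 1: opening $6,959.04; interest $104.38 → $7,063.42; payment $1,782.17; balance $5,281.25
Quarter 2: opening $5,281.25; interest $79.21 → $5,360.46; payment $1,782.17; balance $3,578.29
Quarter 3: opening $3,578.29; interest $53.67 → $3,631.96; payment $1,782.17; balance $1,849.79
Quarter 4: opening $1,849.79; interest $27.74 → $1,877.53; payment $1,782.17; balance $95.36
Quarter 5: opening $95.36; interest $1.43 → $96.79; payment $96.79; balance $0.00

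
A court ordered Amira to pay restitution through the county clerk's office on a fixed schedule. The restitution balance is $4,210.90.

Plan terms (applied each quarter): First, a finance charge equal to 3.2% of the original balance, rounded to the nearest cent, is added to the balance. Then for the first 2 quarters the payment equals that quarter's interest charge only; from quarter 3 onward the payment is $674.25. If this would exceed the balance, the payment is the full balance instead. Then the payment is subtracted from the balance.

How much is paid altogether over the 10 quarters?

# | Opening | Interest | Payment | End bal
1 | $4,210.90 | $134.75 | $134.75 | $4,210.90
2 | $4,210.90 | $134.75 | $134.75 | $4,210.90
3 | $4,210.90 | $134.75 | $674.25 | $3,671.40
4 | $3,671.40 | $134.75 | $674.25 | $3,131.90
5 | $3,131.90 | $134.75 | $674.25 | $2,592.40
6 | $2,592.40 | $134.75 | $674.25 | $2,052.90
7 | $2,052.90 | $134.75 | $674.25 | $1,513.40
8 | $1,513.40 | $134.75 | $674.25 | $973.90
9 | $973.90 | $134.75 | $674.25 | $434.40
10 | $434.40 | $134.75 | $569.15 | $0.00
Total paid: $5,558.40

$5,558.40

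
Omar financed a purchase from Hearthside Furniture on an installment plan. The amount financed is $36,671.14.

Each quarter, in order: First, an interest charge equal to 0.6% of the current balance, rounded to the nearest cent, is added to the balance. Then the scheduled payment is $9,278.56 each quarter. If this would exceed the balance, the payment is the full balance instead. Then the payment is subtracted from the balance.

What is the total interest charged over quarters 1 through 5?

# | Opening | Interest | Payment | End bal
1 | $36,671.14 | $220.03 | $9,278.56 | $27,612.61
2 | $27,612.61 | $165.68 | $9,278.56 | $18,499.73
3 | $18,499.73 | $111.00 | $9,278.56 | $9,332.17
4 | $9,332.17 | $55.99 | $9,278.56 | $109.60
5 | $109.60 | $0.66 | $110.26 | $0.00
Total interest: $220.03 + $165.68 + $111.00 + $55.99 + $0.66 = $553.36

$553.36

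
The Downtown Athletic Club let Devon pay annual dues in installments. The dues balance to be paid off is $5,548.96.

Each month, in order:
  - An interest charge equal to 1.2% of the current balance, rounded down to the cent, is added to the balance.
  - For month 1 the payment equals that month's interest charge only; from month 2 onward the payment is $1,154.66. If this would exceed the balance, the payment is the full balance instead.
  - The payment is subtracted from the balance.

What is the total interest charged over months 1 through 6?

$267.35

Month 1: opening $5,548.96; interest $66.58 → $5,615.54; payment $66.58; balance $5,548.96
Month 2: opening $5,548.96; interest $66.58 → $5,615.54; payment $1,154.66; balance $4,460.88
Month 3: opening $4,460.88; interest $53.53 → $4,514.41; payment $1,154.66; balance $3,359.75
Month 4: opening $3,359.75; interest $40.31 → $3,400.06; payment $1,154.66; balance $2,245.40
Month 5: opening $2,245.40; interest $26.94 → $2,272.34; payment $1,154.66; balance $1,117.68
Month 6: opening $1,117.68; interest $13.41 → $1,131.09; payment $1,131.09; balance $0.00
Total interest: $66.58 + $66.58 + $53.53 + $40.31 + $26.94 + $13.41 = $267.35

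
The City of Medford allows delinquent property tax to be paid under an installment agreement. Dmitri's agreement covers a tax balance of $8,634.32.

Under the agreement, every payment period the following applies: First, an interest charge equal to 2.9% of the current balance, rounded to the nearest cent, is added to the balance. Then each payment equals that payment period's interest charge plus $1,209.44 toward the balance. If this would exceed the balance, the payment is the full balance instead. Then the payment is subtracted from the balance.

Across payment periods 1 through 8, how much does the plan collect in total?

Payment period 1: opening $8,634.32; interest $250.40 → $8,884.72; payment $1,459.84; balance $7,424.88
Payment period 2: opening $7,424.88; interest $215.32 → $7,640.20; payment $1,424.76; balance $6,215.44
Payment period 3: opening $6,215.44; interest $180.25 → $6,395.69; payment $1,389.69; balance $5,006.00
Payment period 4: opening $5,006.00; interest $145.17 → $5,151.17; payment $1,354.61; balance $3,796.56
Payment period 5: opening $3,796.56; interest $110.10 → $3,906.66; payment $1,319.54; balance $2,587.12
Payment period 6: opening $2,587.12; interest $75.03 → $2,662.15; payment $1,284.47; balance $1,377.68
Payment period 7: opening $1,377.68; interest $39.95 → $1,417.63; payment $1,249.39; balance $168.24
Payment period 8: opening $168.24; interest $4.88 → $173.12; payment $173.12; balance $0.00
Total paid: $9,655.42

$9,655.42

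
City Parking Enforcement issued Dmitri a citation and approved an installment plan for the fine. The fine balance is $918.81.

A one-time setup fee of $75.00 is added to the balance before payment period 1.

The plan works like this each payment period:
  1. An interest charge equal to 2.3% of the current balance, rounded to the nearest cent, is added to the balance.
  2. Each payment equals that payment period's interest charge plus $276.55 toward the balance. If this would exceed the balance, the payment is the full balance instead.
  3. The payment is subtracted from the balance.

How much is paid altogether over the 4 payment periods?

$1,047.09

Payment period 1: $993.81 +$22.86 interest = $1,016.67; pay $299.41 → $717.26
Payment period 2: $717.26 +$16.50 interest = $733.76; pay $293.05 → $440.71
Payment period 3: $440.71 +$10.14 interest = $450.85; pay $286.69 → $164.16
Payment period 4: $164.16 +$3.78 interest = $167.94; pay $167.94 → $0.00
Total paid: $1,047.09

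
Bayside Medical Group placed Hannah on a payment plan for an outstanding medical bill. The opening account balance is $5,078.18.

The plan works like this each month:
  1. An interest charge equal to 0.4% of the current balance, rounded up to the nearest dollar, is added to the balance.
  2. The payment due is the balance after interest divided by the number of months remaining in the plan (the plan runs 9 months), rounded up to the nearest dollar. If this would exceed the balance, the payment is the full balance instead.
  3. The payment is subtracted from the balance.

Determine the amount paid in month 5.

Month 1: opening $5,078.18; interest $21.00 → $5,099.18; payment $567.00; balance $4,532.18
Month 2: opening $4,532.18; interest $19.00 → $4,551.18; payment $569.00; balance $3,982.18
Month 3: opening $3,982.18; interest $16.00 → $3,998.18; payment $572.00; balance $3,426.18
Month 4: opening $3,426.18; interest $14.00 → $3,440.18; payment $574.00; balance $2,866.18
Month 5: opening $2,866.18; interest $12.00 → $2,878.18; payment $576.00; balance $2,302.18

$576.00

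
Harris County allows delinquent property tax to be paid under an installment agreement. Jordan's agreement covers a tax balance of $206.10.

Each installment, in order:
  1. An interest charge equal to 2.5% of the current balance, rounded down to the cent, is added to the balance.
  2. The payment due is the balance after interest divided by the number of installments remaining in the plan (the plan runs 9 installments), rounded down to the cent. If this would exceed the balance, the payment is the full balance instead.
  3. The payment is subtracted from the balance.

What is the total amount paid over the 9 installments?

$233.62

Installment 1: opening $206.10; interest $5.15 → $211.25; payment $23.47; balance $187.78
Installment 2: opening $187.78; interest $4.69 → $192.47; payment $24.05; balance $168.42
Installment 3: opening $168.42; interest $4.21 → $172.63; payment $24.66; balance $147.97
Installment 4: opening $147.97; interest $3.69 → $151.66; payment $25.27; balance $126.39
Installment 5: opening $126.39; interest $3.15 → $129.54; payment $25.90; balance $103.64
Installment 6: opening $103.64; interest $2.59 → $106.23; payment $26.55; balance $79.68
Installment 7: opening $79.68; interest $1.99 → $81.67; payment $27.22; balance $54.45
Installment 8: opening $54.45; interest $1.36 → $55.81; payment $27.90; balance $27.91
Installment 9: opening $27.91; interest $0.69 → $28.60; payment $28.60; balance $0.00
Total paid: $233.62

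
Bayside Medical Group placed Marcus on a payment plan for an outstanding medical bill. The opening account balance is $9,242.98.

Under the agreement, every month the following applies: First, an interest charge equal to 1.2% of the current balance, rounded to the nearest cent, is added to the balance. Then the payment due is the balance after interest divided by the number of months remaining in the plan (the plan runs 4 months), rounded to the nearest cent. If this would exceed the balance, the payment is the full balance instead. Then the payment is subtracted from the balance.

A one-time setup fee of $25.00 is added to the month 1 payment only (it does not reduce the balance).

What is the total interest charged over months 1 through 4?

$280.65

Month 1: $9,242.98 +$110.92 interest = $9,353.90; pay $2,338.48 (+ $25.00 fee) → $7,015.42
Month 2: $7,015.42 +$84.19 interest = $7,099.61; pay $2,366.54 → $4,733.07
Month 3: $4,733.07 +$56.80 interest = $4,789.87; pay $2,394.94 → $2,394.93
Month 4: $2,394.93 +$28.74 interest = $2,423.67; pay $2,423.67 → $0.00
Total interest: $110.92 + $84.19 + $56.80 + $28.74 = $280.65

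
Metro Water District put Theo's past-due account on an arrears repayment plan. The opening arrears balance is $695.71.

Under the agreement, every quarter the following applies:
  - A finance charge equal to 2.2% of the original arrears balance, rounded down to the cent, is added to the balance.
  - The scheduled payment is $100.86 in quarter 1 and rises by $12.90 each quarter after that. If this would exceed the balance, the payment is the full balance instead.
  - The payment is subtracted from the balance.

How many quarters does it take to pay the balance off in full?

6

Quarter 1: opening $695.71; interest $15.30 → $711.01; payment $100.86; balance $610.15
Quarter 2: opening $610.15; interest $15.30 → $625.45; payment $113.76; balance $511.69
Quarter 3: opening $511.69; interest $15.30 → $526.99; payment $126.66; balance $400.33
Quarter 4: opening $400.33; interest $15.30 → $415.63; payment $139.56; balance $276.07
Quarter 5: opening $276.07; interest $15.30 → $291.37; payment $152.46; balance $138.91
Quarter 6: opening $138.91; interest $15.30 → $154.21; payment $154.21; balance $0.00
Balance reaches $0.00 in quarter 6.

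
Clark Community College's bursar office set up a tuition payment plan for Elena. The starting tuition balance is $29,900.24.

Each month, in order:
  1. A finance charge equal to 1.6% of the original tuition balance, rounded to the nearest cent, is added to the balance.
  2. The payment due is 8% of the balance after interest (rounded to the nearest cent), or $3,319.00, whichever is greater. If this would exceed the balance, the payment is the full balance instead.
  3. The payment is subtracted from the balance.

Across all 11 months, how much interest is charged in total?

$5,262.40

Month 1: opening $29,900.24; interest $478.40 → $30,378.64; payment $3,319.00; balance $27,059.64
Month 2: opening $27,059.64; interest $478.40 → $27,538.04; payment $3,319.00; balance $24,219.04
Month 3: opening $24,219.04; interest $478.40 → $24,697.44; payment $3,319.00; balance $21,378.44
Month 4: opening $21,378.44; interest $478.40 → $21,856.84; payment $3,319.00; balance $18,537.84
Month 5: opening $18,537.84; interest $478.40 → $19,016.24; payment $3,319.00; balance $15,697.24
Month 6: opening $15,697.24; interest $478.40 → $16,175.64; payment $3,319.00; balance $12,856.64
Month 7: opening $12,856.64; interest $478.40 → $13,335.04; payment $3,319.00; balance $10,016.04
Month 8: opening $10,016.04; interest $478.40 → $10,494.44; payment $3,319.00; balance $7,175.44
Month 9: opening $7,175.44; interest $478.40 → $7,653.84; payment $3,319.00; balance $4,334.84
Month 10: opening $4,334.84; interest $478.40 → $4,813.24; payment $3,319.00; balance $1,494.24
Month 11: opening $1,494.24; interest $478.40 → $1,972.64; payment $1,972.64; balance $0.00
Total interest: $478.40 + $478.40 + $478.40 + $478.40 + $478.40 + $478.40 + $478.40 + $478.40 + $478.40 + $478.40 + $478.40 = $5,262.40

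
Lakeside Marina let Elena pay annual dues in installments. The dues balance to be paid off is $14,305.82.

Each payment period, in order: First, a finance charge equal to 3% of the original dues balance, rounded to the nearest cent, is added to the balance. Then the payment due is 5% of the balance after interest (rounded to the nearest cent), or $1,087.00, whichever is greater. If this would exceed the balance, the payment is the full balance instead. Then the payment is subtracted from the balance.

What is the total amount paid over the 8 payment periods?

$8,696.00

Payment period 1: opening $14,305.82; interest $429.17 → $14,734.99; payment $1,087.00; balance $13,647.99
Payment period 2: opening $13,647.99; interest $429.17 → $14,077.16; payment $1,087.00; balance $12,990.16
Payment period 3: opening $12,990.16; interest $429.17 → $13,419.33; payment $1,087.00; balance $12,332.33
Payment period 4: opening $12,332.33; interest $429.17 → $12,761.50; payment $1,087.00; balance $11,674.50
Payment period 5: opening $11,674.50; interest $429.17 → $12,103.67; payment $1,087.00; balance $11,016.67
Payment period 6: opening $11,016.67; interest $429.17 → $11,445.84; payment $1,087.00; balance $10,358.84
Payment period 7: opening $10,358.84; interest $429.17 → $10,788.01; payment $1,087.00; balance $9,701.01
Payment period 8: opening $9,701.01; interest $429.17 → $10,130.18; payment $1,087.00; balance $9,043.18
Total paid: $8,696.00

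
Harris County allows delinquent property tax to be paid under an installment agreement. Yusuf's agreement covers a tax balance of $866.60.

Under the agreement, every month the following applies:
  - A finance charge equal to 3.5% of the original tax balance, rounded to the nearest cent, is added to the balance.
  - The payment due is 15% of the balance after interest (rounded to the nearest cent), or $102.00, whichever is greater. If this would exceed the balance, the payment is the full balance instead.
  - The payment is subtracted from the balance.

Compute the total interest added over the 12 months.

$363.96

# | Opening | Interest | Payment | End bal
1 | $866.60 | $30.33 | $134.54 | $762.39
2 | $762.39 | $30.33 | $118.91 | $673.81
3 | $673.81 | $30.33 | $105.62 | $598.52
4 | $598.52 | $30.33 | $102.00 | $526.85
5 | $526.85 | $30.33 | $102.00 | $455.18
6 | $455.18 | $30.33 | $102.00 | $383.51
7 | $383.51 | $30.33 | $102.00 | $311.84
8 | $311.84 | $30.33 | $102.00 | $240.17
9 | $240.17 | $30.33 | $102.00 | $168.50
10 | $168.50 | $30.33 | $102.00 | $96.83
11 | $96.83 | $30.33 | $102.00 | $25.16
12 | $25.16 | $30.33 | $55.49 | $0.00
Total interest: $30.33 + $30.33 + $30.33 + $30.33 + $30.33 + $30.33 + $30.33 + $30.33 + $30.33 + $30.33 + $30.33 + $30.33 = $363.96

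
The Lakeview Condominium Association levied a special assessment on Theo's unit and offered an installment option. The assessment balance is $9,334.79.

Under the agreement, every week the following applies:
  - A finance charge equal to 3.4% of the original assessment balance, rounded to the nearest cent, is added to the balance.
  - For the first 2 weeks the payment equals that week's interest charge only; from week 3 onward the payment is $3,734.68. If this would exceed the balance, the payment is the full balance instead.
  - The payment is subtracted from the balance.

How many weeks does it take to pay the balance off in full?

Week 1: opening $9,334.79; interest $317.38 → $9,652.17; payment $317.38; balance $9,334.79
Week 2: opening $9,334.79; interest $317.38 → $9,652.17; payment $317.38; balance $9,334.79
Week 3: opening $9,334.79; interest $317.38 → $9,652.17; payment $3,734.68; balance $5,917.49
Week 4: opening $5,917.49; interest $317.38 → $6,234.87; payment $3,734.68; balance $2,500.19
Week 5: opening $2,500.19; interest $317.38 → $2,817.57; payment $2,817.57; balance $0.00
Balance reaches $0.00 in week 5.

5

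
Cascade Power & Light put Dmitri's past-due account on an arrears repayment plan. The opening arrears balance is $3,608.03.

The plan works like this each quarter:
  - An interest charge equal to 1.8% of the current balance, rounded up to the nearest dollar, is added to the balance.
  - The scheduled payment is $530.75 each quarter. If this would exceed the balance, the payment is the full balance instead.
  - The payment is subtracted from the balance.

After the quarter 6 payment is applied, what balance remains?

Quarter 1: opening $3,608.03; interest $65.00 → $3,673.03; payment $530.75; balance $3,142.28
Quarter 2: opening $3,142.28; interest $57.00 → $3,199.28; payment $530.75; balance $2,668.53
Quarter 3: opening $2,668.53; interest $49.00 → $2,717.53; payment $530.75; balance $2,186.78
Quarter 4: opening $2,186.78; interest $40.00 → $2,226.78; payment $530.75; balance $1,696.03
Quarter 5: opening $1,696.03; interest $31.00 → $1,727.03; payment $530.75; balance $1,196.28
Quarter 6: opening $1,196.28; interest $22.00 → $1,218.28; payment $530.75; balance $687.53

$687.53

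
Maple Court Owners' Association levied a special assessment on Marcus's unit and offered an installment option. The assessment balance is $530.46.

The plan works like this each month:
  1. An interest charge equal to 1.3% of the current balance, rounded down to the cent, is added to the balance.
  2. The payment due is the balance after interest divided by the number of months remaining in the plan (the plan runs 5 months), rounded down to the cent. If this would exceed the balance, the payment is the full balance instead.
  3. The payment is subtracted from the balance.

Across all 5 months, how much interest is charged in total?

$21.02

Month 1: $530.46 +$6.89 interest = $537.35; pay $107.47 → $429.88
Month 2: $429.88 +$5.58 interest = $435.46; pay $108.86 → $326.60
Month 3: $326.60 +$4.24 interest = $330.84; pay $110.28 → $220.56
Month 4: $220.56 +$2.86 interest = $223.42; pay $111.71 → $111.71
Month 5: $111.71 +$1.45 interest = $113.16; pay $113.16 → $0.00
Total interest: $6.89 + $5.58 + $4.24 + $2.86 + $1.45 = $21.02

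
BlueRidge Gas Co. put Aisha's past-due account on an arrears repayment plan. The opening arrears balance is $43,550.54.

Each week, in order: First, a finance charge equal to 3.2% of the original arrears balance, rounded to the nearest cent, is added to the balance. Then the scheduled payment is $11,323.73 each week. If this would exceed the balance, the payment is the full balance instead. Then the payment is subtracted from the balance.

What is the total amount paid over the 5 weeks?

$50,518.64

Week 1: opening $43,550.54; interest $1,393.62 → $44,944.16; payment $11,323.73; balance $33,620.43
Week 2: opening $33,620.43; interest $1,393.62 → $35,014.05; payment $11,323.73; balance $23,690.32
Week 3: opening $23,690.32; interest $1,393.62 → $25,083.94; payment $11,323.73; balance $13,760.21
Week 4: opening $13,760.21; interest $1,393.62 → $15,153.83; payment $11,323.73; balance $3,830.10
Week 5: opening $3,830.10; interest $1,393.62 → $5,223.72; payment $5,223.72; balance $0.00
Total paid: $50,518.64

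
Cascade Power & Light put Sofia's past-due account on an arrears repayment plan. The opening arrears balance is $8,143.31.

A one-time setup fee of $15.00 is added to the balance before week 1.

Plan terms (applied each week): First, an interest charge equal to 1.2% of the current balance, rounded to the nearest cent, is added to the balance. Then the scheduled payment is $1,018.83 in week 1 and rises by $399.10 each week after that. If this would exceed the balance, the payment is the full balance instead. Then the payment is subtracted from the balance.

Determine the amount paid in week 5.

$2,017.87

Week 1: $8,158.31 +$97.90 interest = $8,256.21; pay $1,018.83 → $7,237.38
Week 2: $7,237.38 +$86.85 interest = $7,324.23; pay $1,417.93 → $5,906.30
Week 3: $5,906.30 +$70.88 interest = $5,977.18; pay $1,817.03 → $4,160.15
Week 4: $4,160.15 +$49.92 interest = $4,210.07; pay $2,216.13 → $1,993.94
Week 5: $1,993.94 +$23.93 interest = $2,017.87; pay $2,017.87 → $0.00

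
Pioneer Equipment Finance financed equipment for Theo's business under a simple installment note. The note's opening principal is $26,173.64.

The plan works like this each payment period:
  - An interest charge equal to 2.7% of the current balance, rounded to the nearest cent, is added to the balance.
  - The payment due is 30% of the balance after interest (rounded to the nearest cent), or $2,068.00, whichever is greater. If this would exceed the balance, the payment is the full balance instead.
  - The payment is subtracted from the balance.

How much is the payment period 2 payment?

Payment period 1: opening $26,173.64; interest $706.69 → $26,880.33; payment $8,064.10; balance $18,816.23
Payment period 2: opening $18,816.23; interest $508.04 → $19,324.27; payment $5,797.28; balance $13,526.99

$5,797.28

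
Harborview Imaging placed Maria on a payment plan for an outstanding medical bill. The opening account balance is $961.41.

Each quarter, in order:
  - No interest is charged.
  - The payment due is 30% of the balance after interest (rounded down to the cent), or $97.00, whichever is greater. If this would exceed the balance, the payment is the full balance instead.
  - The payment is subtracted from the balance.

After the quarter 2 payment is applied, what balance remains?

$471.10

Quarter 1: $961.41 − $288.42 → $672.99
Quarter 2: $672.99 − $201.89 → $471.10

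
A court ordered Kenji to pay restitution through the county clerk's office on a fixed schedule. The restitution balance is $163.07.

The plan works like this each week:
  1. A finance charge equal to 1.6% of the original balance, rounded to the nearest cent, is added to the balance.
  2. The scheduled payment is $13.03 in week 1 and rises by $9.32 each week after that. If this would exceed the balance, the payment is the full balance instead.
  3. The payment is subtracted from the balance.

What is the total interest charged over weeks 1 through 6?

$15.66

Week 1: $163.07 +$2.61 interest = $165.68; pay $13.03 → $152.65
Week 2: $152.65 +$2.61 interest = $155.26; pay $22.35 → $132.91
Week 3: $132.91 +$2.61 interest = $135.52; pay $31.67 → $103.85
Week 4: $103.85 +$2.61 interest = $106.46; pay $40.99 → $65.47
Week 5: $65.47 +$2.61 interest = $68.08; pay $50.31 → $17.77
Week 6: $17.77 +$2.61 interest = $20.38; pay $20.38 → $0.00
Total interest: $2.61 + $2.61 + $2.61 + $2.61 + $2.61 + $2.61 = $15.66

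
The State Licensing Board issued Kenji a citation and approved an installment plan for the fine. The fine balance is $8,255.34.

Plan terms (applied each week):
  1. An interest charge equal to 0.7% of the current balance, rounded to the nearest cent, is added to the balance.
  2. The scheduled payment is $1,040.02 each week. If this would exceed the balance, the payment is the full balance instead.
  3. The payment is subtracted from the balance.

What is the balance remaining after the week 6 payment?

$2,257.84

Week 1: $8,255.34 +$57.79 interest = $8,313.13; pay $1,040.02 → $7,273.11
Week 2: $7,273.11 +$50.91 interest = $7,324.02; pay $1,040.02 → $6,284.00
Week 3: $6,284.00 +$43.99 interest = $6,327.99; pay $1,040.02 → $5,287.97
Week 4: $5,287.97 +$37.02 interest = $5,324.99; pay $1,040.02 → $4,284.97
Week 5: $4,284.97 +$29.99 interest = $4,314.96; pay $1,040.02 → $3,274.94
Week 6: $3,274.94 +$22.92 interest = $3,297.86; pay $1,040.02 → $2,257.84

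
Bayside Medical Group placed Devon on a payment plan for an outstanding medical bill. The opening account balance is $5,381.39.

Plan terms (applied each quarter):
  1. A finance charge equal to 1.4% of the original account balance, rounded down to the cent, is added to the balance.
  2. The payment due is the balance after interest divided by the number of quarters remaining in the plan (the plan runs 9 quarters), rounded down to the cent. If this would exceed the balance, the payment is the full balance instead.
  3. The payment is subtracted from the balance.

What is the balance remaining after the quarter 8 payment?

Quarter 1: opening $5,381.39; interest $75.33 → $5,456.72; payment $606.30; balance $4,850.42
Quarter 2: opening $4,850.42; interest $75.33 → $4,925.75; payment $615.71; balance $4,310.04
Quarter 3: opening $4,310.04; interest $75.33 → $4,385.37; payment $626.48; balance $3,758.89
Quarter 4: opening $3,758.89; interest $75.33 → $3,834.22; payment $639.03; balance $3,195.19
Quarter 5: opening $3,195.19; interest $75.33 → $3,270.52; payment $654.10; balance $2,616.42
Quarter 6: opening $2,616.42; interest $75.33 → $2,691.75; payment $672.93; balance $2,018.82
Quarter 7: opening $2,018.82; interest $75.33 → $2,094.15; payment $698.05; balance $1,396.10
Quarter 8: opening $1,396.10; interest $75.33 → $1,471.43; payment $735.71; balance $735.72

$735.72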